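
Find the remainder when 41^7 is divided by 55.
46

Use repeated squaring. Binary(7) = 111. Walk through the bits of the exponent 7 left-to-right: at each bit after the leading one, square the running value, then multiply by 41 if the bit is 1 (always reducing mod 55):
  bit 1 = 1 (leading): start with 41.
  bit 2 = 1: square 41^2 = 1681 ≡ 31; bit is 1, so multiply 31·41 = 1271 ≡ 6 (mod 55).
  bit 3 = 1: square 6^2 = 36; bit is 1, so multiply 36·41 = 1476 ≡ 46 (mod 55).
Final value: 41^7 ≡ 46 (mod 55).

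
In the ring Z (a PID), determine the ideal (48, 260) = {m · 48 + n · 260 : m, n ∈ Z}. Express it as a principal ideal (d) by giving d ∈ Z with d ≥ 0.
In the PID Z, (a, b) is generated by gcd(a, b). Compute gcd(260, 48) with the extended Euclidean algorithm, tracking rows (r, s, t) with s·260 + t·48 = r:
  row A: (260, 1, 0)   [1·260 + 0·48 = 260]
  row B: (48, 0, 1)   [0·260 + 1·48 = 48]
  260 = 5·48 + 20   → row C = row A − 5·row B = (20, 1, −5)   [check: 1·260 − 5·48 = 20]
  48 = 2·20 + 8   → row D = row B − 2·row C = (8, −2, 11)   [check: −2·260 + 11·48 = 8]
  20 = 2·8 + 4   → row E = row C − 2·row D = (4, 5, −27)   [check: 5·260 − 27·48 = 4]
  8 = 2·4 + 0   → remainder 0, stop. gcd = 4 (last nonzero row E).
So gcd(48, 260) = 4, with Bézout identity 5·260 − 27·48 = 4. Containment (⊇): the Bézout identity exhibits 4 as an element of (48, 260), giving (4) ⊆ (48, 260). Containment (⊆): since 4 | 48 and 4 | 260 (48 = 4·12, 260 = 4·65), every Z-linear combination of 48 and 260 is divisible by 4, so (48, 260) ⊆ (4). Therefore (48, 260) = (4), d = 4.

Final answer: (48, 260) = (4); d = 4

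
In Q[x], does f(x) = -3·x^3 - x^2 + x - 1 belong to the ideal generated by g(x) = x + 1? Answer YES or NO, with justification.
YES

In Q[x] the ideal (g) consists of all multiples of g, so f ∈ (g) iff g | f, i.e. iff the remainder of f on division by g is 0. Divide f by g (g is monic, so eliminate the leading term of the running remainder at each step):
  leading term -3·x^3: subtract (-3·x^2)·g(x) = -3·x^3 - 3·x^2, leaving 2·x^2 + x - 1
  leading term 2·x^2: subtract (2·x)·g(x) = 2·x^2 + 2·x, leaving -x - 1
  leading term -x: subtract (-1)·g(x) = -x - 1, leaving 0
The remainder is 0, so f(x) = g(x) · h(x) with h(x) = -3·x^2 + 2·x - 1. Hence g | f, i.e. f ∈ (g).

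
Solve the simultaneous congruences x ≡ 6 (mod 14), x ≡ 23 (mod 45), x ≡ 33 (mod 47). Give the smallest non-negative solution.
The moduli 14, 45, 47 are pairwise coprime, so by the CRT there is a unique solution mod 14·45·47 = 29610.
Solve by successive substitution. Start with x ≡ 6 (mod 14).
  Combine with x ≡ 23 (mod 45): write x = 6 + 14·t and require 6 + 14·t ≡ 23 (mod 45), i.e. 14·t ≡ 23 − 6 ≡ 17 (mod 45). Since 14^(−1) ≡ 29 (mod 45), t ≡ 29·17 ≡ 43 (mod 45). So x ≡ 6 + 14·43 = 608 (mod 630).
  Combine with x ≡ 33 (mod 47): write x = 608 + 630·t and require 608 + 630·t ≡ 33 (mod 47), i.e. 630·t ≡ 33 − 608 ≡ 36 (mod 47). Since 630^(−1) ≡ 5 (mod 47) (630 ≡ 19 (mod 47)), t ≡ 5·36 ≡ 39 (mod 47). So x ≡ 608 + 630·39 = 25178 (mod 29610).
Unique solution in [0, 29610): x = 25178.

Final answer: x ≡ 25178 (mod 29610); the representative in [0, 29610) is 25178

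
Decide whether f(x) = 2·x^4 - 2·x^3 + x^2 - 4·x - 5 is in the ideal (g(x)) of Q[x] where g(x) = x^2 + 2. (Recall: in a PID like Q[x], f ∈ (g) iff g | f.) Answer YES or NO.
In Q[x] the ideal (g) consists of all multiples of g, so f ∈ (g) iff g | f, i.e. iff the remainder of f on division by g is 0. Divide f by g (g is monic, so eliminate the leading term of the running remainder at each step):
  leading term 2·x^4: subtract (2·x^2)·g(x) = 2·x^4 + 4·x^2, leaving -2·x^3 - 3·x^2 - 4·x - 5
  leading term -2·x^3: subtract (-2·x)·g(x) = -2·x^3 - 4·x, leaving -3·x^2 - 5
  leading term -3·x^2: subtract (-3)·g(x) = -3·x^2 - 6, leaving 1
The remainder r(x) = 1 ≠ 0 (and deg r < deg g), so g ∤ f, i.e. f ∉ (g).

Final answer: NO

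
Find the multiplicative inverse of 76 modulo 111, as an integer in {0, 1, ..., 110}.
76^(−1) ≡ 19 (mod 111)

Apply the extended Euclidean algorithm to (111, 76), tracking rows (r, s, t) with s·111 + t·76 = r. Each division r_prev = q·r_cur + r_new produces the new row as (previous row) − q·(current row):
  row A: (111, 1, 0)   [1·111 + 0·76 = 111]
  row B: (76, 0, 1)   [0·111 + 1·76 = 76]
  111 = 1·76 + 35   → row C = row A − 1·row B = (35, 1, −1)   [check: 1·111 − 1·76 = 35]
  76 = 2·35 + 6   → row D = row B − 2·row C = (6, −2, 3)   [check: −2·111 + 3·76 = 6]
  35 = 5·6 + 5   → row E = row C − 5·row D = (5, 11, −16)   [check: 11·111 − 16·76 = 5]
  6 = 1·5 + 1   → row F = row D − 1·row E = (1, −13, 19)   [check: −13·111 + 19·76 = 1]
  5 = 5·1 + 0   → remainder 0, stop. gcd = 1 (last nonzero row F).
The gcd is 1, so 76 is invertible mod 111. The last nonzero row gives −13·111 + 19·76 = 1, so t = 19. So 76^(−1) ≡ 19 (mod 111). Verify: 76 · 19 = 1444 ≡ 1 (mod 111). ✓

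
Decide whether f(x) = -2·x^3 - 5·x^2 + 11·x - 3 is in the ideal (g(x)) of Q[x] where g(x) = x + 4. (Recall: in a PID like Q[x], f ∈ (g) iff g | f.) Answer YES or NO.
In Q[x] the ideal (g) consists of all multiples of g, so f ∈ (g) iff g | f, i.e. iff the remainder of f on division by g is 0. Divide f by g (g is monic, so eliminate the leading term of the running remainder at each step):
  leading term -2·x^3: subtract (-2·x^2)·g(x) = -2·x^3 - 8·x^2, leaving 3·x^2 + 11·x - 3
  leading term 3·x^2: subtract (3·x)·g(x) = 3·x^2 + 12·x, leaving -x - 3
  leading term -x: subtract (-1)·g(x) = -x - 4, leaving 1
The remainder r(x) = 1 ≠ 0 (and deg r < deg g), so g ∤ f, i.e. f ∉ (g).

Final answer: NO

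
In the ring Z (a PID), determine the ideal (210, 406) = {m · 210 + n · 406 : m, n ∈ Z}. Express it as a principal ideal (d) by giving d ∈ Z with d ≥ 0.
(210, 406) = (14); d = 14

In the PID Z, (a, b) is generated by gcd(a, b). Compute gcd(406, 210) with the extended Euclidean algorithm, tracking rows (r, s, t) with s·406 + t·210 = r:
  row A: (406, 1, 0)   [1·406 + 0·210 = 406]
  row B: (210, 0, 1)   [0·406 + 1·210 = 210]
  406 = 1·210 + 196   → row C = row A − 1·row B = (196, 1, −1)   [check: 1·406 − 1·210 = 196]
  210 = 1·196 + 14   → row D = row B − 1·row C = (14, −1, 2)   [check: −1·406 + 2·210 = 14]
  196 = 14·14 + 0   → remainder 0, stop. gcd = 14 (last nonzero row D).
So gcd(210, 406) = 14, with Bézout identity −1·406 + 2·210 = 14. Containment (⊇): the Bézout identity exhibits 14 as an element of (210, 406), giving (14) ⊆ (210, 406). Containment (⊆): since 14 | 210 and 14 | 406 (210 = 14·15, 406 = 14·29), every Z-linear combination of 210 and 406 is divisible by 14, so (210, 406) ⊆ (14). Therefore (210, 406) = (14), d = 14.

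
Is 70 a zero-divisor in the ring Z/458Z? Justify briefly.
YES

gcd(70, 458) = 2 > 1, so 70 is not a unit in Z/458Z. In Z/nZ every nonzero non-unit is a zero-divisor: explicitly, take b = 458/gcd = 229 ≠ 0 (mod 458); then 70·229 = 16030 = 35·458, i.e. 70·229 ≡ 0 (mod 458). So 70 is a zero-divisor.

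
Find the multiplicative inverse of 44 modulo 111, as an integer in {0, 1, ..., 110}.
44^(−1) ≡ 53 (mod 111)

Apply the extended Euclidean algorithm to (111, 44), tracking rows (r, s, t) with s·111 + t·44 = r. Each division r_prev = q·r_cur + r_new produces the new row as (previous row) − q·(current row):
  row A: (111, 1, 0)   [1·111 + 0·44 = 111]
  row B: (44, 0, 1)   [0·111 + 1·44 = 44]
  111 = 2·44 + 23   → row C = row A − 2·row B = (23, 1, −2)   [check: 1·111 − 2·44 = 23]
  44 = 1·23 + 21   → row D = row B − 1·row C = (21, −1, 3)   [check: −1·111 + 3·44 = 21]
  23 = 1·21 + 2   → row E = row C − 1·row D = (2, 2, −5)   [check: 2·111 − 5·44 = 2]
  21 = 10·2 + 1   → row F = row D − 10·row E = (1, −21, 53)   [check: −21·111 + 53·44 = 1]
  2 = 2·1 + 0   → remainder 0, stop. gcd = 1 (last nonzero row F).
The gcd is 1, so 44 is invertible mod 111. The last nonzero row gives −21·111 + 53·44 = 1, so t = 53. So 44^(−1) ≡ 53 (mod 111). Verify: 44 · 53 = 2332 ≡ 1 (mod 111). ✓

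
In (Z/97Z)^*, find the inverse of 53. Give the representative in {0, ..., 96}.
53^(−1) ≡ 11 (mod 97)

Apply the extended Euclidean algorithm to (97, 53), tracking rows (r, s, t) with s·97 + t·53 = r. Each division r_prev = q·r_cur + r_new produces the new row as (previous row) − q·(current row):
  row A: (97, 1, 0)   [1·97 + 0·53 = 97]
  row B: (53, 0, 1)   [0·97 + 1·53 = 53]
  97 = 1·53 + 44   → row C = row A − 1·row B = (44, 1, −1)   [check: 1·97 − 1·53 = 44]
  53 = 1·44 + 9   → row D = row B − 1·row C = (9, −1, 2)   [check: −1·97 + 2·53 = 9]
  44 = 4·9 + 8   → row E = row C − 4·row D = (8, 5, −9)   [check: 5·97 − 9·53 = 8]
  9 = 1·8 + 1   → row F = row D − 1·row E = (1, −6, 11)   [check: −6·97 + 11·53 = 1]
  8 = 8·1 + 0   → remainder 0, stop. gcd = 1 (last nonzero row F).
The gcd is 1, so 53 is invertible mod 97. The last nonzero row gives −6·97 + 11·53 = 1, so t = 11. So 53^(−1) ≡ 11 (mod 97). Verify: 53 · 11 = 583 ≡ 1 (mod 97). ✓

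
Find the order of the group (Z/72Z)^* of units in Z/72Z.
(Z/72Z)^* consists of the classes a with gcd(a, 72) = 1, so its order is φ(72). φ is multiplicative, with φ(p^e) = p^e − p^(e−1). Factorise 72 = 2^3 · 3^2. Then
  φ(72) = (2^3 − 2^2) · (3^2 − 3^1) = 4 · 6 = 24.
Thus |(Z/72Z)^*| = 24.

Final answer: |(Z/72Z)^*| = 24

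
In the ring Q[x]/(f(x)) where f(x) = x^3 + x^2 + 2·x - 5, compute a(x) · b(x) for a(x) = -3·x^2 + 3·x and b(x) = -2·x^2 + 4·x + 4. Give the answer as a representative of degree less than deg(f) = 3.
First multiply in Q[x] without reducing: a · b = 6·x^4 - 18·x^3 + 12·x. Now divide by f(x) = x^3 + x^2 + 2·x - 5, eliminating the leading term at each step:
  leading term 6·x^4: subtract (6·x)·f(x) = 6·x^4 + 6·x^3 + 12·x^2 - 30·x, leaving -24·x^3 - 12·x^2 + 42·x
  leading term -24·x^3: subtract (-24)·f(x) = -24·x^3 - 24·x^2 - 48·x + 120, leaving 12·x^2 + 90·x - 120
The degree is now < 3, so this is the remainder. Hence a · b ≡ 12·x^2 + 90·x - 120 in Q[x]/(f).

Final answer: a · b ≡ 12·x^2 + 90·x - 120 (mod f(x))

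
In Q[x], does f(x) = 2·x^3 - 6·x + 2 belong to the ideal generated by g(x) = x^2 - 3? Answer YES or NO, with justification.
NO

In Q[x] the ideal (g) consists of all multiples of g, so f ∈ (g) iff g | f, i.e. iff the remainder of f on division by g is 0. Divide f by g (g is monic, so eliminate the leading term of the running remainder at each step):
  leading term 2·x^3: subtract (2·x)·g(x) = 2·x^3 - 6·x, leaving 2
The remainder r(x) = 2 ≠ 0 (and deg r < deg g), so g ∤ f, i.e. f ∉ (g).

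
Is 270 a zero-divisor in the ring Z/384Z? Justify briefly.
gcd(270, 384) = 6 > 1, so 270 is not a unit in Z/384Z. In Z/nZ every nonzero non-unit is a zero-divisor: explicitly, take b = 384/gcd = 64 ≠ 0 (mod 384); then 270·64 = 17280 = 45·384, i.e. 270·64 ≡ 0 (mod 384). So 270 is a zero-divisor.

Final answer: YES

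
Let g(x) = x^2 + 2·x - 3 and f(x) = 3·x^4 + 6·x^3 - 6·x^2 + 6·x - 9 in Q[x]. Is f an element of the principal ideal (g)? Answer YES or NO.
In Q[x] the ideal (g) consists of all multiples of g, so f ∈ (g) iff g | f, i.e. iff the remainder of f on division by g is 0. Divide f by g (g is monic, so eliminate the leading term of the running remainder at each step):
  leading term 3·x^4: subtract (3·x^2)·g(x) = 3·x^4 + 6·x^3 - 9·x^2, leaving 3·x^2 + 6·x - 9
  leading term 3·x^2: subtract (3)·g(x) = 3·x^2 + 6·x - 9, leaving 0
The remainder is 0, so f(x) = g(x) · h(x) with h(x) = 3·x^2 + 3. Hence g | f, i.e. f ∈ (g).

Final answer: YES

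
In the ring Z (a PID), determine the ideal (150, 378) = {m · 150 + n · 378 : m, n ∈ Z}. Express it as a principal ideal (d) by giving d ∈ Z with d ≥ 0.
(150, 378) = (6); d = 6

In the PID Z, (a, b) is generated by gcd(a, b). Compute gcd(378, 150) with the extended Euclidean algorithm, tracking rows (r, s, t) with s·378 + t·150 = r:
  row A: (378, 1, 0)   [1·378 + 0·150 = 378]
  row B: (150, 0, 1)   [0·378 + 1·150 = 150]
  378 = 2·150 + 78   → row C = row A − 2·row B = (78, 1, −2)   [check: 1·378 − 2·150 = 78]
  150 = 1·78 + 72   → row D = row B − 1·row C = (72, −1, 3)   [check: −1·378 + 3·150 = 72]
  78 = 1·72 + 6   → row E = row C − 1·row D = (6, 2, −5)   [check: 2·378 − 5·150 = 6]
  72 = 12·6 + 0   → remainder 0, stop. gcd = 6 (last nonzero row E).
So gcd(150, 378) = 6, with Bézout identity 2·378 − 5·150 = 6. Containment (⊇): the Bézout identity exhibits 6 as an element of (150, 378), giving (6) ⊆ (150, 378). Containment (⊆): since 6 | 150 and 6 | 378 (150 = 6·25, 378 = 6·63), every Z-linear combination of 150 and 378 is divisible by 6, so (150, 378) ⊆ (6). Therefore (150, 378) = (6), d = 6.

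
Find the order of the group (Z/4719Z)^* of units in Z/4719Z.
|(Z/4719Z)^*| = 2640

(Z/4719Z)^* consists of the classes a with gcd(a, 4719) = 1, so its order is φ(4719). φ is multiplicative, with φ(p^e) = p^e − p^(e−1). Factorise 4719 = 3 · 11^2 · 13. Then
  φ(4719) = (3 − 1) · (11^2 − 11^1) · (13 − 1) = 2 · 110 · 12 = 2640.
Thus |(Z/4719Z)^*| = 2640.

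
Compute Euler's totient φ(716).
φ is multiplicative, with φ(p^e) = p^e − p^(e−1). Factorise 716 = 2^2 · 179. Then
  φ(716) = (2^2 − 2^1) · (179 − 1) = 2 · 178 = 356.

Final answer: φ(716) = 356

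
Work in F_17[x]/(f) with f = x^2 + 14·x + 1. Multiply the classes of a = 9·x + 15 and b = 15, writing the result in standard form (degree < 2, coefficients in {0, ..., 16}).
a · b ≡ 16·x + 4 (mod f(x))

Multiply as integer polynomials: a · b = 135·x + 225. Reducing coefficients mod 17: a · b ≡ 16·x + 4. This already has degree < 2, so no reduction by f is needed. Hence a · b ≡ 16·x + 4 in F_17[x]/(f).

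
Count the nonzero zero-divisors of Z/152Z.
Z/152Z has 79 nonzero zero-divisors

In Z/152Z each nonzero element is either a unit (gcd with 152 is 1) or a zero-divisor (gcd > 1). The number of units is φ(152): factorise 152 = 2^3 · 19, so φ(152) = (2^3 − 2^2) · (19 − 1) = 4 · 18 = 72. The nonzero elements number 152 − 1 = 151. Hence the nonzero zero-divisors number 151 − 72 = 79.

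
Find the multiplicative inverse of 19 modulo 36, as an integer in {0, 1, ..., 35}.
19^(−1) ≡ 19 (mod 36)

Apply the extended Euclidean algorithm to (36, 19), tracking rows (r, s, t) with s·36 + t·19 = r. Each division r_prev = q·r_cur + r_new produces the new row as (previous row) − q·(current row):
  row A: (36, 1, 0)   [1·36 + 0·19 = 36]
  row B: (19, 0, 1)   [0·36 + 1·19 = 19]
  36 = 1·19 + 17   → row C = row A − 1·row B = (17, 1, −1)   [check: 1·36 − 1·19 = 17]
  19 = 1·17 + 2   → row D = row B − 1·row C = (2, −1, 2)   [check: −1·36 + 2·19 = 2]
  17 = 8·2 + 1   → row E = row C − 8·row D = (1, 9, −17)   [check: 9·36 − 17·19 = 1]
  2 = 2·1 + 0   → remainder 0, stop. gcd = 1 (last nonzero row E).
The gcd is 1, so 19 is invertible mod 36. The last nonzero row gives 9·36 − 17·19 = 1, so t = −17. So 19^(−1) ≡ −17 ≡ 19 (mod 36). Verify: 19 · 19 = 361 ≡ 1 (mod 36). ✓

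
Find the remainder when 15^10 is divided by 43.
Use repeated squaring. Binary(10) = 1010. Walk through the bits of the exponent 10 left-to-right: at each bit after the leading one, square the running value, then multiply by 15 if the bit is 1 (always reducing mod 43):
  bit 1 = 1 (leading): start with 15.
  bit 2 = 0: square 15^2 = 225 ≡ 10 (mod 43).
  bit 3 = 1: square 10^2 = 100 ≡ 14; bit is 1, so multiply 14·15 = 210 ≡ 38 (mod 43).
  bit 4 = 0: square 38^2 = 1444 ≡ 25 (mod 43).
Final value: 15^10 ≡ 25 (mod 43).

Final answer: 25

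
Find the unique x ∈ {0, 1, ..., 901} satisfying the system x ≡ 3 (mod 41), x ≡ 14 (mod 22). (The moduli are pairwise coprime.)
The moduli 41, 22 are pairwise coprime, so by the CRT there is a unique solution mod 41·22 = 902.
Solve by successive substitution. Start with x ≡ 3 (mod 41).
  Combine with x ≡ 14 (mod 22): write x = 3 + 41·t and require 3 + 41·t ≡ 14 (mod 22), i.e. 41·t ≡ 14 − 3 ≡ 11 (mod 22). Since 41^(−1) ≡ 7 (mod 22) (41 ≡ 19 (mod 22)), t ≡ 7·11 ≡ 11 (mod 22). So x ≡ 3 + 41·11 = 454 (mod 902).
Unique solution in [0, 902): x = 454.

Final answer: x ≡ 454 (mod 902); the representative in [0, 902) is 454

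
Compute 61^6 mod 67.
24

Use repeated squaring. Binary(6) = 110. Walk through the bits of the exponent 6 left-to-right: at each bit after the leading one, square the running value, then multiply by 61 if the bit is 1 (always reducing mod 67):
  bit 1 = 1 (leading): start with 61.
  bit 2 = 1: square 61^2 = 3721 ≡ 36; bit is 1, so multiply 36·61 = 2196 ≡ 52 (mod 67).
  bit 3 = 0: square 52^2 = 2704 ≡ 24 (mod 67).
Final value: 61^6 ≡ 24 (mod 67).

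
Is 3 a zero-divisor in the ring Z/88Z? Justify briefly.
gcd(3, 88) = 1, so 3 is a unit in Z/88Z (it has a multiplicative inverse). A unit cannot be a zero-divisor: if 3·b ≡ 0 then multiplying both sides by 3^(−1) gives b ≡ 0. So 3 is not a zero-divisor.

Final answer: NO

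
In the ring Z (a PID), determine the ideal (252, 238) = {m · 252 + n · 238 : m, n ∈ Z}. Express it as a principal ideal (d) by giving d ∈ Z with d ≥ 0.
(252, 238) = (14); d = 14

In the PID Z, (a, b) is generated by gcd(a, b). Compute gcd(252, 238) with the extended Euclidean algorithm, tracking rows (r, s, t) with s·252 + t·238 = r:
  row A: (252, 1, 0)   [1·252 + 0·238 = 252]
  row B: (238, 0, 1)   [0·252 + 1·238 = 238]
  252 = 1·238 + 14   → row C = row A − 1·row B = (14, 1, −1)   [check: 1·252 − 1·238 = 14]
  238 = 17·14 + 0   → remainder 0, stop. gcd = 14 (last nonzero row C).
So gcd(252, 238) = 14, with Bézout identity 1·252 − 1·238 = 14. Containment (⊇): the Bézout identity exhibits 14 as an element of (252, 238), giving (14) ⊆ (252, 238). Containment (⊆): since 14 | 252 and 14 | 238 (252 = 14·18, 238 = 14·17), every Z-linear combination of 252 and 238 is divisible by 14, so (252, 238) ⊆ (14). Therefore (252, 238) = (14), d = 14.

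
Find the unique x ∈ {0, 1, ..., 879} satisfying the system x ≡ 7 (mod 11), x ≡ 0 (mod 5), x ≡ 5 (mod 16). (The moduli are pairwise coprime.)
The moduli 11, 5, 16 are pairwise coprime, so by the CRT there is a unique solution mod 11·5·16 = 880.
Solve by successive substitution. Start with x ≡ 7 (mod 11).
  Combine with x ≡ 0 (mod 5): write x = 7 + 11·t and require 7 + 11·t ≡ 0 (mod 5), i.e. 11·t ≡ 0 − 7 ≡ 3 (mod 5). Since 11^(−1) ≡ 1 (mod 5) (11 ≡ 1 (mod 5)), t ≡ 1·3 ≡ 3 (mod 5). So x ≡ 7 + 11·3 = 40 (mod 55).
  Combine with x ≡ 5 (mod 16): write x = 40 + 55·t and require 40 + 55·t ≡ 5 (mod 16), i.e. 55·t ≡ 5 − 40 ≡ 13 (mod 16). Since 55^(−1) ≡ 7 (mod 16) (55 ≡ 7 (mod 16)), t ≡ 7·13 ≡ 11 (mod 16). So x ≡ 40 + 55·11 = 645 (mod 880).
Unique solution in [0, 880): x = 645.

Final answer: x ≡ 645 (mod 880); the representative in [0, 880) is 645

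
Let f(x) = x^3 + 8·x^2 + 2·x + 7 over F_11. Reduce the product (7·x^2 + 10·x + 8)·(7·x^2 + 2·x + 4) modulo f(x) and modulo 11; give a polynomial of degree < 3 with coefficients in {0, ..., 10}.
Multiply as integer polynomials: a · b = 49·x^4 + 84·x^3 + 104·x^2 + 56·x + 32. Reducing coefficients mod 11: a · b ≡ 5·x^4 + 7·x^3 + 5·x^2 + x + 10. Now divide by f(x) = x^3 + 8·x^2 + 2·x + 7 in F_11[x], eliminating the leading term at each step:
  leading term 5·x^4: subtract (5·x)·f(x) = 5·x^4 + 7·x^3 + 10·x^2 + 2·x, leaving 6·x^2 + 10·x + 10 (coefficients mod 11)
The degree is now < 3, so this is the remainder. Hence a · b ≡ 6·x^2 + 10·x + 10 in F_11[x]/(f).

Final answer: a · b ≡ 6·x^2 + 10·x + 10 (mod f(x))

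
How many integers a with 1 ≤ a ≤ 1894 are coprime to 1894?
946

The number of a ∈ {1, ..., 1894} with gcd(a, 1894) = 1 is by definition Euler's totient φ(1894). φ is multiplicative, with φ(p^e) = p^e − p^(e−1). Factorise 1894 = 2 · 947. Then
  φ(1894) = (2 − 1) · (947 − 1) = 1 · 946 = 946.
So there are 946 such integers.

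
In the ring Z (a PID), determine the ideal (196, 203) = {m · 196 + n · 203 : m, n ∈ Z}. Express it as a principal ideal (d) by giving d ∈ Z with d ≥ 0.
(196, 203) = (7); d = 7

In the PID Z, (a, b) is generated by gcd(a, b). Compute gcd(203, 196) with the extended Euclidean algorithm, tracking rows (r, s, t) with s·203 + t·196 = r:
  row A: (203, 1, 0)   [1·203 + 0·196 = 203]
  row B: (196, 0, 1)   [0·203 + 1·196 = 196]
  203 = 1·196 + 7   → row C = row A − 1·row B = (7, 1, −1)   [check: 1·203 − 1·196 = 7]
  196 = 28·7 + 0   → remainder 0, stop. gcd = 7 (last nonzero row C).
So gcd(196, 203) = 7, with Bézout identity 1·203 − 1·196 = 7. Containment (⊇): the Bézout identity exhibits 7 as an element of (196, 203), giving (7) ⊆ (196, 203). Containment (⊆): since 7 | 196 and 7 | 203 (196 = 7·28, 203 = 7·29), every Z-linear combination of 196 and 203 is divisible by 7, so (196, 203) ⊆ (7). Therefore (196, 203) = (7), d = 7.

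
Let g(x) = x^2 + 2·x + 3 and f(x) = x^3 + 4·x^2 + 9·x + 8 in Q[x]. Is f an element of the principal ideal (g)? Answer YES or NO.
NO

In Q[x] the ideal (g) consists of all multiples of g, so f ∈ (g) iff g | f, i.e. iff the remainder of f on division by g is 0. Divide f by g (g is monic, so eliminate the leading term of the running remainder at each step):
  leading term x^3: subtract (x)·g(x) = x^3 + 2·x^2 + 3·x, leaving 2·x^2 + 6·x + 8
  leading term 2·x^2: subtract (2)·g(x) = 2·x^2 + 4·x + 6, leaving 2·x + 2
The remainder r(x) = 2·x + 2 ≠ 0 (and deg r < deg g), so g ∤ f, i.e. f ∉ (g).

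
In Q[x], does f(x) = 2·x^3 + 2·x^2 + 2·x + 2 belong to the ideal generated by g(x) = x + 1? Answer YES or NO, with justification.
YES

In Q[x] the ideal (g) consists of all multiples of g, so f ∈ (g) iff g | f, i.e. iff the remainder of f on division by g is 0. Divide f by g (g is monic, so eliminate the leading term of the running remainder at each step):
  leading term 2·x^3: subtract (2·x^2)·g(x) = 2·x^3 + 2·x^2, leaving 2·x + 2
  leading term 2·x: subtract (2)·g(x) = 2·x + 2, leaving 0
The remainder is 0, so f(x) = g(x) · h(x) with h(x) = 2·x^2 + 2. Hence g | f, i.e. f ∈ (g).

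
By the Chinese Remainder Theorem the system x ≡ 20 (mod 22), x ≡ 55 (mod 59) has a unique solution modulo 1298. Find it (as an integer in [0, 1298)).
x ≡ 350 (mod 1298); the representative in [0, 1298) is 350

The moduli 22, 59 are pairwise coprime, so by the CRT there is a unique solution mod 22·59 = 1298.
Solve by successive substitution. Start with x ≡ 20 (mod 22).
  Combine with x ≡ 55 (mod 59): write x = 20 + 22·t and require 20 + 22·t ≡ 55 (mod 59), i.e. 22·t ≡ 55 − 20 ≡ 35 (mod 59). Since 22^(−1) ≡ 51 (mod 59), t ≡ 51·35 ≡ 15 (mod 59). So x ≡ 20 + 22·15 = 350 (mod 1298).
Unique solution in [0, 1298): x = 350.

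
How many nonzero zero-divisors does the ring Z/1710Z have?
Z/1710Z has 1277 nonzero zero-divisors

In Z/1710Z each nonzero element is either a unit (gcd with 1710 is 1) or a zero-divisor (gcd > 1). The number of units is φ(1710): factorise 1710 = 2 · 3^2 · 5 · 19, so φ(1710) = (2 − 1) · (3^2 − 3^1) · (5 − 1) · (19 − 1) = 1 · 6 · 4 · 18 = 432. The nonzero elements number 1710 − 1 = 1709. Hence the nonzero zero-divisors number 1709 − 432 = 1277.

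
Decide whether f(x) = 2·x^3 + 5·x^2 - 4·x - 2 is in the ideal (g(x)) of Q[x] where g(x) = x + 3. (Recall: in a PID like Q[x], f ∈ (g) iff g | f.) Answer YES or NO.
NO

In Q[x] the ideal (g) consists of all multiples of g, so f ∈ (g) iff g | f, i.e. iff the remainder of f on division by g is 0. Divide f by g (g is monic, so eliminate the leading term of the running remainder at each step):
  leading term 2·x^3: subtract (2·x^2)·g(x) = 2·x^3 + 6·x^2, leaving -x^2 - 4·x - 2
  leading term -x^2: subtract (-x)·g(x) = -x^2 - 3·x, leaving -x - 2
  leading term -x: subtract (-1)·g(x) = -x - 3, leaving 1
The remainder r(x) = 1 ≠ 0 (and deg r < deg g), so g ∤ f, i.e. f ∉ (g).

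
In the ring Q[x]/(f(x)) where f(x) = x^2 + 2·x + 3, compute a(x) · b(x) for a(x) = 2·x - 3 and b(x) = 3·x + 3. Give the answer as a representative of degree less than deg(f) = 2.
First multiply in Q[x] without reducing: a · b = 6·x^2 - 3·x - 9. Now divide by f(x) = x^2 + 2·x + 3, eliminating the leading term at each step:
  leading term 6·x^2: subtract (6)·f(x) = 6·x^2 + 12·x + 18, leaving -15·x - 27
The degree is now < 2, so this is the remainder. Hence a · b ≡ -15·x - 27 in Q[x]/(f).

Final answer: a · b ≡ -15·x - 27 (mod f(x))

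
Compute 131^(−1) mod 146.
Apply the extended Euclidean algorithm to (146, 131), tracking rows (r, s, t) with s·146 + t·131 = r. Each division r_prev = q·r_cur + r_new produces the new row as (previous row) − q·(current row):
  row A: (146, 1, 0)   [1·146 + 0·131 = 146]
  row B: (131, 0, 1)   [0·146 + 1·131 = 131]
  146 = 1·131 + 15   → row C = row A − 1·row B = (15, 1, −1)   [check: 1·146 − 1·131 = 15]
  131 = 8·15 + 11   → row D = row B − 8·row C = (11, −8, 9)   [check: −8·146 + 9·131 = 11]
  15 = 1·11 + 4   → row E = row C − 1·row D = (4, 9, −10)   [check: 9·146 − 10·131 = 4]
  11 = 2·4 + 3   → row F = row D − 2·row E = (3, −26, 29)   [check: −26·146 + 29·131 = 3]
  4 = 1·3 + 1   → row G = row E − 1·row F = (1, 35, −39)   [check: 35·146 − 39·131 = 1]
  3 = 3·1 + 0   → remainder 0, stop. gcd = 1 (last nonzero row G).
The gcd is 1, so 131 is invertible mod 146. The last nonzero row gives 35·146 − 39·131 = 1, so t = −39. So 131^(−1) ≡ −39 ≡ 107 (mod 146). Verify: 131 · 107 = 14017 ≡ 1 (mod 146). ✓

Final answer: 131^(−1) ≡ 107 (mod 146)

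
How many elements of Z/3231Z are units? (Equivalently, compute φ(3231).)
An element a ∈ Z/3231Z is a unit iff gcd(a, 3231) = 1, so the number of units is φ(3231). φ is multiplicative, with φ(p^e) = p^e − p^(e−1). Factorise 3231 = 3^2 · 359. Then
  φ(3231) = (3^2 − 3^1) · (359 − 1) = 6 · 358 = 2148.

Final answer: Z/3231Z has φ(3231) = 2148 units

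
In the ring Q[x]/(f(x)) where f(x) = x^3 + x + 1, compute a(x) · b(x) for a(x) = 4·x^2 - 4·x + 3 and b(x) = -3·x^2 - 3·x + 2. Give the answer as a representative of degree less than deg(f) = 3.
a · b ≡ 23·x^2 - 5·x + 6 (mod f(x))

First multiply in Q[x] without reducing: a · b = -12·x^4 + 11·x^2 - 17·x + 6. Now divide by f(x) = x^3 + x + 1, eliminating the leading term at each step:
  leading term -12·x^4: subtract (-12·x)·f(x) = -12·x^4 - 12·x^2 - 12·x, leaving 23·x^2 - 5·x + 6
The degree is now < 3, so this is the remainder. Hence a · b ≡ 23·x^2 - 5·x + 6 in Q[x]/(f).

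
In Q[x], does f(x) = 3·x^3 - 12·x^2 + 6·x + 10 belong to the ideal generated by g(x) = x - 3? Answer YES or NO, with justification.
In Q[x] the ideal (g) consists of all multiples of g, so f ∈ (g) iff g | f, i.e. iff the remainder of f on division by g is 0. Divide f by g (g is monic, so eliminate the leading term of the running remainder at each step):
  leading term 3·x^3: subtract (3·x^2)·g(x) = 3·x^3 - 9·x^2, leaving -3·x^2 + 6·x + 10
  leading term -3·x^2: subtract (-3·x)·g(x) = -3·x^2 + 9·x, leaving 10 - 3·x
  leading term -3·x: subtract (-3)·g(x) = 9 - 3·x, leaving 1
The remainder r(x) = 1 ≠ 0 (and deg r < deg g), so g ∤ f, i.e. f ∉ (g).

Final answer: NO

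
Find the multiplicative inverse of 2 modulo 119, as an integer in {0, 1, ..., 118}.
Apply the extended Euclidean algorithm to (119, 2), tracking rows (r, s, t) with s·119 + t·2 = r. Each division r_prev = q·r_cur + r_new produces the new row as (previous row) − q·(current row):
  row A: (119, 1, 0)   [1·119 + 0·2 = 119]
  row B: (2, 0, 1)   [0·119 + 1·2 = 2]
  119 = 59·2 + 1   → row C = row A − 59·row B = (1, 1, −59)   [check: 1·119 − 59·2 = 1]
  2 = 2·1 + 0   → remainder 0, stop. gcd = 1 (last nonzero row C).
The gcd is 1, so 2 is invertible mod 119. The last nonzero row gives 1·119 − 59·2 = 1, so t = −59. So 2^(−1) ≡ −59 ≡ 60 (mod 119). Verify: 2 · 60 = 120 ≡ 1 (mod 119). ✓

Final answer: 2^(−1) ≡ 60 (mod 119)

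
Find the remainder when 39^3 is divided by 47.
5

Use repeated squaring. Binary(3) = 11. Walk through the bits of the exponent 3 left-to-right: at each bit after the leading one, square the running value, then multiply by 39 if the bit is 1 (always reducing mod 47):
  bit 1 = 1 (leading): start with 39.
  bit 2 = 1: square 39^2 = 1521 ≡ 17; bit is 1, so multiply 17·39 = 663 ≡ 5 (mod 47).
Final value: 39^3 ≡ 5 (mod 47).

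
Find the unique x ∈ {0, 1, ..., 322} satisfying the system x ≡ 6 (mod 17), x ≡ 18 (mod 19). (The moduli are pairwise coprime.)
x ≡ 227 (mod 323); the representative in [0, 323) is 227

The moduli 17, 19 are pairwise coprime, so by the CRT there is a unique solution mod 17·19 = 323.
Solve by successive substitution. Start with x ≡ 6 (mod 17).
  Combine with x ≡ 18 (mod 19): write x = 6 + 17·t and require 6 + 17·t ≡ 18 (mod 19), i.e. 17·t ≡ 18 − 6 ≡ 12 (mod 19). Since 17^(−1) ≡ 9 (mod 19), t ≡ 9·12 ≡ 13 (mod 19). So x ≡ 6 + 17·13 = 227 (mod 323).
Unique solution in [0, 323): x = 227.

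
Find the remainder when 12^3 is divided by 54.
Use repeated squaring. Binary(3) = 11. Walk through the bits of the exponent 3 left-to-right: at each bit after the leading one, square the running value, then multiply by 12 if the bit is 1 (always reducing mod 54):
  bit 1 = 1 (leading): start with 12.
  bit 2 = 1: square 12^2 = 144 ≡ 36; bit is 1, so multiply 36·12 = 432 ≡ 0 (mod 54).
Final value: 12^3 ≡ 0 (mod 54).

Final answer: 0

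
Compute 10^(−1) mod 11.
10^(−1) ≡ 10 (mod 11)

Apply the extended Euclidean algorithm to (11, 10), tracking rows (r, s, t) with s·11 + t·10 = r. Each division r_prev = q·r_cur + r_new produces the new row as (previous row) − q·(current row):
  row A: (11, 1, 0)   [1·11 + 0·10 = 11]
  row B: (10, 0, 1)   [0·11 + 1·10 = 10]
  11 = 1·10 + 1   → row C = row A − 1·row B = (1, 1, −1)   [check: 1·11 − 1·10 = 1]
  10 = 10·1 + 0   → remainder 0, stop. gcd = 1 (last nonzero row C).
The gcd is 1, so 10 is invertible mod 11. The last nonzero row gives 1·11 − 1·10 = 1, so t = −1. So 10^(−1) ≡ −1 ≡ 10 (mod 11). Verify: 10 · 10 = 100 ≡ 1 (mod 11). ✓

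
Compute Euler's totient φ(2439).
φ(2439) = 1620

φ is multiplicative, with φ(p^e) = p^e − p^(e−1). Factorise 2439 = 3^2 · 271. Then
  φ(2439) = (3^2 − 3^1) · (271 − 1) = 6 · 270 = 1620.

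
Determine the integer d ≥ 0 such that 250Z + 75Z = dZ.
(250, 75) = (25); d = 25

In the PID Z, (a, b) is generated by gcd(a, b). Compute gcd(250, 75) with the extended Euclidean algorithm, tracking rows (r, s, t) with s·250 + t·75 = r:
  row A: (250, 1, 0)   [1·250 + 0·75 = 250]
  row B: (75, 0, 1)   [0·250 + 1·75 = 75]
  250 = 3·75 + 25   → row C = row A − 3·row B = (25, 1, −3)   [check: 1·250 − 3·75 = 25]
  75 = 3·25 + 0   → remainder 0, stop. gcd = 25 (last nonzero row C).
So gcd(250, 75) = 25, with Bézout identity 1·250 − 3·75 = 25. Containment (⊇): the Bézout identity exhibits 25 as an element of (250, 75), giving (25) ⊆ (250, 75). Containment (⊆): since 25 | 250 and 25 | 75 (250 = 25·10, 75 = 25·3), every Z-linear combination of 250 and 75 is divisible by 25, so (250, 75) ⊆ (25). Therefore (250, 75) = (25), d = 25.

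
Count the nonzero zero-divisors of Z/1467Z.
Z/1467Z has 494 nonzero zero-divisors

In Z/1467Z each nonzero element is either a unit (gcd with 1467 is 1) or a zero-divisor (gcd > 1). The number of units is φ(1467): factorise 1467 = 3^2 · 163, so φ(1467) = (3^2 − 3^1) · (163 − 1) = 6 · 162 = 972. The nonzero elements number 1467 − 1 = 1466. Hence the nonzero zero-divisors number 1466 − 972 = 494.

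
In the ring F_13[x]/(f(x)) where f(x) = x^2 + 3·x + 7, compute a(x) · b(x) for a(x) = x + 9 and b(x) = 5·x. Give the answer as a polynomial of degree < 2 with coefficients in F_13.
a · b ≡ 4·x + 4 (mod f(x))

Multiply as integer polynomials: a · b = 5·x^2 + 45·x. Reducing coefficients mod 13: a · b ≡ 5·x^2 + 6·x. Now divide by f(x) = x^2 + 3·x + 7 in F_13[x], eliminating the leading term at each step:
  leading term 5·x^2: subtract (5)·f(x) = 5·x^2 + 2·x + 9, leaving 4·x + 4 (coefficients mod 13)
The degree is now < 2, so this is the remainder. Hence a · b ≡ 4·x + 4 in F_13[x]/(f).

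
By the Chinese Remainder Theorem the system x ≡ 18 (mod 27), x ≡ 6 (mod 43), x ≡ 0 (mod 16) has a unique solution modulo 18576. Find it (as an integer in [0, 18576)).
x ≡ 13680 (mod 18576); the representative in [0, 18576) is 13680

The moduli 27, 43, 16 are pairwise coprime, so by the CRT there is a unique solution mod 27·43·16 = 18576.
Solve by successive substitution. Start with x ≡ 18 (mod 27).
  Combine with x ≡ 6 (mod 43): write x = 18 + 27·t and require 18 + 27·t ≡ 6 (mod 43), i.e. 27·t ≡ 6 − 18 ≡ 31 (mod 43). Since 27^(−1) ≡ 8 (mod 43), t ≡ 8·31 ≡ 33 (mod 43). So x ≡ 18 + 27·33 = 909 (mod 1161).
  Combine with x ≡ 0 (mod 16): write x = 909 + 1161·t and require 909 + 1161·t ≡ 0 (mod 16), i.e. 1161·t ≡ 0 − 909 ≡ 3 (mod 16). Since 1161^(−1) ≡ 9 (mod 16) (1161 ≡ 9 (mod 16)), t ≡ 9·3 ≡ 11 (mod 16). So x ≡ 909 + 1161·11 = 13680 (mod 18576).
Unique solution in [0, 18576): x = 13680.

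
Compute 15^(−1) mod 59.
15^(−1) ≡ 4 (mod 59)

Apply the extended Euclidean algorithm to (59, 15), tracking rows (r, s, t) with s·59 + t·15 = r. Each division r_prev = q·r_cur + r_new produces the new row as (previous row) − q·(current row):
  row A: (59, 1, 0)   [1·59 + 0·15 = 59]
  row B: (15, 0, 1)   [0·59 + 1·15 = 15]
  59 = 3·15 + 14   → row C = row A − 3·row B = (14, 1, −3)   [check: 1·59 − 3·15 = 14]
  15 = 1·14 + 1   → row D = row B − 1·row C = (1, −1, 4)   [check: −1·59 + 4·15 = 1]
  14 = 14·1 + 0   → remainder 0, stop. gcd = 1 (last nonzero row D).
The gcd is 1, so 15 is invertible mod 59. The last nonzero row gives −1·59 + 4·15 = 1, so t = 4. So 15^(−1) ≡ 4 (mod 59). Verify: 15 · 4 = 60 ≡ 1 (mod 59). ✓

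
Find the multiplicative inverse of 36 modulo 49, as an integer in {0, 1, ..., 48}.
36^(−1) ≡ 15 (mod 49)

Apply the extended Euclidean algorithm to (49, 36), tracking rows (r, s, t) with s·49 + t·36 = r. Each division r_prev = q·r_cur + r_new produces the new row as (previous row) − q·(current row):
  row A: (49, 1, 0)   [1·49 + 0·36 = 49]
  row B: (36, 0, 1)   [0·49 + 1·36 = 36]
  49 = 1·36 + 13   → row C = row A − 1·row B = (13, 1, −1)   [check: 1·49 − 1·36 = 13]
  36 = 2·13 + 10   → row D = row B − 2·row C = (10, −2, 3)   [check: −2·49 + 3·36 = 10]
  13 = 1·10 + 3   → row E = row C − 1·row D = (3, 3, −4)   [check: 3·49 − 4·36 = 3]
  10 = 3·3 + 1   → row F = row D − 3·row E = (1, −11, 15)   [check: −11·49 + 15·36 = 1]
  3 = 3·1 + 0   → remainder 0, stop. gcd = 1 (last nonzero row F).
The gcd is 1, so 36 is invertible mod 49. The last nonzero row gives −11·49 + 15·36 = 1, so t = 15. So 36^(−1) ≡ 15 (mod 49). Verify: 36 · 15 = 540 ≡ 1 (mod 49). ✓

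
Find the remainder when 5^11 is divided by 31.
Use repeated squaring. Binary(11) = 1011. Walk through the bits of the exponent 11 left-to-right: at each bit after the leading one, square the running value, then multiply by 5 if the bit is 1 (always reducing mod 31):
  bit 1 = 1 (leading): start with 5.
  bit 2 = 0: square 5^2 = 25 (mod 31).
  bit 3 = 1: square 25^2 = 625 ≡ 5; bit is 1, so multiply 5·5 = 25 (mod 31).
  bit 4 = 1: square 25^2 = 625 ≡ 5; bit is 1, so multiply 5·5 = 25 (mod 31).
Final value: 5^11 ≡ 25 (mod 31).

Final answer: 25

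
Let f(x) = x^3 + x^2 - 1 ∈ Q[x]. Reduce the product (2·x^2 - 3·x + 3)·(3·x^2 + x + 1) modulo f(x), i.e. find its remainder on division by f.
a · b ≡ 21·x^2 + 6·x - 10 (mod f(x))

First multiply in Q[x] without reducing: a · b = 6·x^4 - 7·x^3 + 8·x^2 + 3. Now divide by f(x) = x^3 + x^2 - 1, eliminating the leading term at each step:
  leading term 6·x^4: subtract (6·x)·f(x) = 6·x^4 + 6·x^3 - 6·x, leaving -13·x^3 + 8·x^2 + 6·x + 3
  leading term -13·x^3: subtract (-13)·f(x) = -13·x^3 - 13·x^2 + 13, leaving 21·x^2 + 6·x - 10
The degree is now < 3, so this is the remainder. Hence a · b ≡ 21·x^2 + 6·x - 10 in Q[x]/(f).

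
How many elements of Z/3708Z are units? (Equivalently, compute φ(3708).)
Z/3708Z has φ(3708) = 1224 units

An element a ∈ Z/3708Z is a unit iff gcd(a, 3708) = 1, so the number of units is φ(3708). φ is multiplicative, with φ(p^e) = p^e − p^(e−1). Factorise 3708 = 2^2 · 3^2 · 103. Then
  φ(3708) = (2^2 − 2^1) · (3^2 − 3^1) · (103 − 1) = 2 · 6 · 102 = 1224.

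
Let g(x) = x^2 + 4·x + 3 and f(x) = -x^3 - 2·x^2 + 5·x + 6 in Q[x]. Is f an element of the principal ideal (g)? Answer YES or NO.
YES

In Q[x] the ideal (g) consists of all multiples of g, so f ∈ (g) iff g | f, i.e. iff the remainder of f on division by g is 0. Divide f by g (g is monic, so eliminate the leading term of the running remainder at each step):
  leading term -x^3: subtract (-x)·g(x) = -x^3 - 4·x^2 - 3·x, leaving 2·x^2 + 8·x + 6
  leading term 2·x^2: subtract (2)·g(x) = 2·x^2 + 8·x + 6, leaving 0
The remainder is 0, so f(x) = g(x) · h(x) with h(x) = 2 - x. Hence g | f, i.e. f ∈ (g).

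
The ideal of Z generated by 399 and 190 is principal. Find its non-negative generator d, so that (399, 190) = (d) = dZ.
(399, 190) = (19); d = 19

In the PID Z, (a, b) is generated by gcd(a, b). Compute gcd(399, 190) with the extended Euclidean algorithm, tracking rows (r, s, t) with s·399 + t·190 = r:
  row A: (399, 1, 0)   [1·399 + 0·190 = 399]
  row B: (190, 0, 1)   [0·399 + 1·190 = 190]
  399 = 2·190 + 19   → row C = row A − 2·row B = (19, 1, −2)   [check: 1·399 − 2·190 = 19]
  190 = 10·19 + 0   → remainder 0, stop. gcd = 19 (last nonzero row C).
So gcd(399, 190) = 19, with Bézout identity 1·399 − 2·190 = 19. Containment (⊇): the Bézout identity exhibits 19 as an element of (399, 190), giving (19) ⊆ (399, 190). Containment (⊆): since 19 | 399 and 19 | 190 (399 = 19·21, 190 = 19·10), every Z-linear combination of 399 and 190 is divisible by 19, so (399, 190) ⊆ (19). Therefore (399, 190) = (19), d = 19.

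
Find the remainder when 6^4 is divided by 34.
4

Use repeated squaring. Binary(4) = 100. Walk through the bits of the exponent 4 left-to-right: at each bit after the leading one, square the running value, then multiply by 6 if the bit is 1 (always reducing mod 34):
  bit 1 = 1 (leading): start with 6.
  bit 2 = 0: square 6^2 = 36 ≡ 2 (mod 34).
  bit 3 = 0: square 2^2 = 4 (mod 34).
Final value: 6^4 ≡ 4 (mod 34).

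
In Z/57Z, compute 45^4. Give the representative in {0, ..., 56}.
45

Use repeated squaring. Binary(4) = 100. Walk through the bits of the exponent 4 left-to-right: at each bit after the leading one, square the running value, then multiply by 45 if the bit is 1 (always reducing mod 57):
  bit 1 = 1 (leading): start with 45.
  bit 2 = 0: square 45^2 = 2025 ≡ 30 (mod 57).
  bit 3 = 0: square 30^2 = 900 ≡ 45 (mod 57).
Final value: 45^4 ≡ 45 (mod 57).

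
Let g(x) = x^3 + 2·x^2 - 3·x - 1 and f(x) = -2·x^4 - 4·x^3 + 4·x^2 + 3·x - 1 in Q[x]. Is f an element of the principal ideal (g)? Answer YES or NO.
NO

In Q[x] the ideal (g) consists of all multiples of g, so f ∈ (g) iff g | f, i.e. iff the remainder of f on division by g is 0. Divide f by g (g is monic, so eliminate the leading term of the running remainder at each step):
  leading term -2·x^4: subtract (-2·x)·g(x) = -2·x^4 - 4·x^3 + 6·x^2 + 2·x, leaving -2·x^2 + x - 1
The remainder r(x) = -2·x^2 + x - 1 ≠ 0 (and deg r < deg g), so g ∤ f, i.e. f ∉ (g).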